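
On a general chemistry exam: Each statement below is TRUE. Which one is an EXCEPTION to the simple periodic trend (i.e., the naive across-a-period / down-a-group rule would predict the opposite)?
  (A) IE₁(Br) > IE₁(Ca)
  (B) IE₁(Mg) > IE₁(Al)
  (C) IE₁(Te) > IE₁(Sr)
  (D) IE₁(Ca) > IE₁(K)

The general trend: first ionisation energy increases across a period and decreases down a group.
(A) Br (period 4, group 17) vs Ca (period 4, group 2): the stated order agrees with the simple trend.
(B) Mg (period 3, group 2) vs Al (period 3, group 13): the stated order contradicts the simple trend.
(C) Te (period 5, group 16) vs Sr (period 5, group 2): the stated order agrees with the simple trend.
(D) Ca (period 4, group 2) vs K (period 4, group 1): the stated order agrees with the simple trend.
The exception is (B): Al's single 3p electron is easier to remove than one from Mg's filled 3s².

(B)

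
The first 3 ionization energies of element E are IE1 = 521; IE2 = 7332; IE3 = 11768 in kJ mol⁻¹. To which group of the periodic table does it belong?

Group 1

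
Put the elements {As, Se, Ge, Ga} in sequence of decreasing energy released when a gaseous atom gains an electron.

Ga is in period 4, group 13; Ge is in period 4, group 14; As is in period 4, group 15; Se is in period 4, group 16.
EA tends to increase across a period and decrease down a group, though the pattern is less regular than for IE or radius.
All lie in period 4; the across-period trend (electron affinity increases left to right) applies, with the exception below.
Note the exception: Ge has a higher electron affinity than As, contrary to the simple trend — adding an electron to As's half-filled 4p³ is unfavourable, so Ge (4p²) has the more exothermic EA.
Approximate values (kJ/mol): Ga 29, Ge 119, As 78, Se 195.
So from highest to lowest: Se > Ge > As > Ga.

Se > Ge > As > Ga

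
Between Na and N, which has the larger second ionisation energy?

After 1 electron has been removed, what remains? Na⁺ is the bare [Ne] core; N⁺ still has 4 valence electrons.
Breaking into a closed-shell core is much more expensive than removing a leftover valence electron — Na has the largest IE_2 here.
Approximate IE_2 values (kJ/mol): Na 4562, N 2856.
Hence IE_2: N < Na.

Na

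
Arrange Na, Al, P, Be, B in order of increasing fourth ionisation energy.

IE_4 is the cost of taking one more electron from the +3 cation: Na³⁺ is already 2 electrons into the core; Al³⁺ is the bare [Ne] core; P³⁺ still has 2 valence electrons; Be³⁺ is already 1 electron into the core; B³⁺ is the bare [He] core.
Breaking into a closed-shell core is much more expensive than removing a leftover valence electron — Na, Al, Be and B have the largest IE_4 here.
Tabulated IE_4 (kJ/mol): Na 9543, Al 11577, P 4964, Be 21007, B 25026.
Overall IE_4 order: P < Na < Al < Be < B.

P < Na < Al < Be < B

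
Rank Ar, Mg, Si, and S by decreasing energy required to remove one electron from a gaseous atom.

Mg is in period 3, group 2; Si is in period 3, group 14; S is in period 3, group 16; Ar is in period 3, group 18.
First ionization energy rises across a period (greater Z_eff holds electrons more tightly) and falls down a group (valence electrons are farther from the nucleus).
All lie in period 3, so first ionization energy increases left to right.
So from highest to lowest: Ar > S > Si > Mg.

Ar > S > Si > Mg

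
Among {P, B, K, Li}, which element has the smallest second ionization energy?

P

The second ionization energy removes an electron from the +1 ion. For each element: P⁺ still has 4 valence electrons; B⁺ still has 2 valence electrons; K⁺ is the bare [Ar] core; Li⁺ is the bare [He] core.
Core electrons are held far more tightly than valence electrons, so K and Li top the IE_2 order.
Valence configurations: P⁺ [Ne]3s²3p², B⁺ [He]2s².
The numbers (kJ/mol): P 1907, B 2427, K 3052, Li 7298.
Putting it together, IE_2: P < B < K < Li.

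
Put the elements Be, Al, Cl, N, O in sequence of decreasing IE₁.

Be is in period 2, group 2; N is in period 2, group 15; O is in period 2, group 16; Al is in period 3, group 13; Cl is in period 3, group 17.
Removing the outermost electron gets harder across a period and easier down a group.
These span different periods and groups, so the two trends combine.
Be > Al: the two effects oppose for this pair; the down-group effect wins (900 vs 578 kJ/mol).
Cl > Be: period and group pull opposite ways; the across-period shift dominates (1251 vs 900 kJ/mol).
O > Cl: the two effects oppose for this pair; the down-group effect wins (1314 vs 1251 kJ/mol).
N > O: this pair runs against the simple trend — see the exception note.
Note the exception: N has a higher first ionization energy than O, contrary to the simple trend — pairing an electron in O's 2p⁴ costs repulsion energy, so O ionizes more easily than half-filled N (2p³).
Tabulated first ionization energy (kJ/mol): Be 900, N 1402, O 1314, Al 578, Cl 1251.
So from highest to lowest: N > O > Cl > Be > Al.

N, O, Cl, Be, Al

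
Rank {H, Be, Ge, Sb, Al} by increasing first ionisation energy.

H is in period 1, group 1; Be is in period 2, group 2; Al is in period 3, group 13; Ge is in period 4, group 14; Sb is in period 5, group 15.
IE₁ increases left→right with effective nuclear charge and decreases top→bottom as the valence shell moves farther out.
These sit on a diagonal, where the across-period and down-group effects partly cancel.
Ge > Al: period and group pull opposite ways; the across-period shift dominates (762 vs 578 kJ/mol).
Sb > Ge: the two effects oppose for this pair; the across-period effect wins (831 vs 762 kJ/mol).
Be > Sb: the two effects oppose for this pair; the down-group effect wins (900 vs 831 kJ/mol).
H > Be: period and group pull opposite ways; the down-group shift dominates (1312 vs 900 kJ/mol).
Tabulated first ionization energy (kJ/mol): H 1312, Be 900, Al 578, Ge 762, Sb 831.
So from lowest to highest: Al < Ge < Sb < Be < H.

Al, Ge, Sb, Be, H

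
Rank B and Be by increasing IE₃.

B < Be

After 2 electrons have been removed, what remains? B²⁺ still has 1 valence electron; Be²⁺ is the bare [He] core.
Pulling an electron out of a noble-gas core costs far more than removing a remaining valence electron, so Be sits at the high end of IE_3.
The numbers (kJ/mol): B 3660, Be 14849.
Overall IE_3 order: B < Be.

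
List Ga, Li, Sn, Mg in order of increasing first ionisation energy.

Li is in period 2, group 1; Mg is in period 3, group 2; Ga is in period 4, group 13; Sn is in period 5, group 14.
Removing the outermost electron gets harder across a period and easier down a group.
A diagonal step moves right (one effect) and down (the opposite effect) at once.
Ga > Li: period and group pull opposite ways; the across-period shift dominates (579 vs 520 kJ/mol).
Sn > Ga: period and group pull opposite ways; the across-period shift dominates (709 vs 579 kJ/mol).
Mg > Sn: period and group pull opposite ways; the down-group shift dominates (738 vs 709 kJ/mol).
For reference (kJ/mol): Li 520, Mg 738, Ga 579, Sn 709.
So from lowest to highest: Li < Ga < Sn < Mg.

Li, Ga, Sn, Mg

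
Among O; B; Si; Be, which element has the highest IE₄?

IE_4 is the cost of taking one more electron from the +3 cation: O³⁺ still has 3 valence electrons; B³⁺ is the bare [He] core; Si³⁺ still has 1 valence electron; Be³⁺ is already 1 electron into the core.
Pulling an electron out of a noble-gas core costs far more than removing a remaining valence electron, so Be and B sit at the high end of IE_4.
Valence configurations: O³⁺ [He]2s²2p¹, Si³⁺ [Ne]3s¹.
Approximate IE_4 values (kJ/mol): O 7469, B 25026, Si 4356, Be 21007.
Hence IE_4: Si < O < Be < B.

B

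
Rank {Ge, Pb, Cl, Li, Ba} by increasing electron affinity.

Li is in period 2, group 1; Cl is in period 3, group 17; Ge is in period 4, group 14; Ba is in period 6, group 2; Pb is in period 6, group 14.
Adding an electron releases more energy for atoms nearer the top right (short of the noble gases).
Neither a single period nor a single group — weigh both effects.
Pb > Ba: Pb lies to the right of Ba in period 6, so the across-period effect alone puts Pb higher.
Li > Pb: the two effects oppose for this pair; the down-group effect wins (60 vs 35 kJ/mol).
Ge > Li: period and group pull opposite ways; the across-period shift dominates (119 vs 60 kJ/mol).
Cl > Ge: relative to Ge, both the across-period and down-group shifts push Cl's electron affinity up.
For reference (kJ/mol): Li 60, Cl 349, Ge 119, Ba 14, Pb 35.
So from lowest to highest: Ba < Pb < Li < Ge < Cl.

Ba < Pb < Li < Ge < Cl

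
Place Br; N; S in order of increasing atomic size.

N, S, Br

N is in period 2, group 15; S is in period 3, group 16; Br is in period 4, group 17.
Moving right in a period, electrons are added to the same shell under a stronger nuclear pull, so atoms get smaller; moving down, a new shell is opened and atoms get larger.
A diagonal step moves right (one effect) and down (the opposite effect) at once.
S > N: period and group pull opposite ways; the down-group shift dominates (103 vs 71 pm).
Br > S: the two effects oppose for this pair; the down-group effect wins (114 vs 103 pm).
For reference (pm): N 71, S 103, Br 114.
So from smallest to largest: N < S < Br.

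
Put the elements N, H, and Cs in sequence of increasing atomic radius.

H, N, Cs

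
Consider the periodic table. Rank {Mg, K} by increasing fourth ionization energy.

K < Mg

The fourth ionization energy removes an electron from the +3 ion. For each element: Mg³⁺ is already 1 electron into the core; K³⁺ is already 2 electrons into the core.
All of these are removing an electron from a noble-gas core or deeper; the smaller core (lower principal quantum number) is held far more tightly, and within a period the higher nuclear charge binds the same core more tightly.
The numbers (kJ/mol): Mg 10543, K 5877.
Putting it together, IE_4: K < Mg.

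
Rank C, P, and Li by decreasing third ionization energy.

Consider each +2 ion: C²⁺ still has 2 valence electrons; P²⁺ still has 3 valence electrons; Li²⁺ is already 1 electron into the core.
Pulling an electron out of a noble-gas core costs far more than removing a remaining valence electron, so Li sits at the high end of IE_3.
Valence configurations: C²⁺ [He]2s², P²⁺ [Ne]3s²3p¹.
Tabulated IE_3 (kJ/mol): C 4620, P 2914, Li 11815.
Overall IE_3 order: P < C < Li.

Li > C > P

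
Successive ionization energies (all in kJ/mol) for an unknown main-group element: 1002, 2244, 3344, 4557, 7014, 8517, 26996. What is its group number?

Group 16

Look for the largest jump between consecutive ionization energies: IE7/IE6 ≈ 3.2, far larger than any earlier ratio.
That jump marks the point where a core electron is being removed. So the atom has 6 valence electrons.
A main-group element with 6 valence electrons is in group 16.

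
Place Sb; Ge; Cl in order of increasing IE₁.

Ge < Sb < Cl

Cl is in period 3, group 17; Ge is in period 4, group 14; Sb is in period 5, group 15.
Removing the outermost electron gets harder across a period and easier down a group.
Neither a single period nor a single group — weigh both effects.
Sb > Ge: period and group pull opposite ways; the across-period shift dominates (831 vs 762 kJ/mol).
Cl > Sb: both effects reinforce here, so Cl is clearly the higher of the two.
Tabulated first ionization energy (kJ/mol): Cl 1251, Ge 762, Sb 831.
So from lowest to highest: Ge < Sb < Cl.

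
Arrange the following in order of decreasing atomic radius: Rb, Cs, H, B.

H is in period 1, group 1; B is in period 2, group 13; Rb is in period 5, group 1; Cs is in period 6, group 1.
Radius decreases left→right (rising Z_eff, same n) and increases top→bottom (higher n).
Neither a single period nor a single group — weigh both effects.
B > H: period and group pull opposite ways; the down-group shift dominates (85 vs 32 pm).
Rb > B: relative to B, both the across-period and down-group shifts push Rb's atomic radius up.
Cs > Rb: Cs sits below Rb in group 1, so the down-group effect alone puts Cs larger.
Approximate values (pm): H 32, B 85, Rb 210, Cs 232.
So from largest to smallest: Cs > Rb > B > H.

Cs > Rb > B > H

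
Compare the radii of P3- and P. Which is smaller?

P

Forming P3- adds 3 electrons to P. More electron–electron repulsion in the same shell, with unchanged nuclear charge, lets the cloud expand.
An anion is larger than its parent atom: P3- > P.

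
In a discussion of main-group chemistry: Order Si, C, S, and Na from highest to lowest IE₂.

Consider each +1 ion: Si⁺ still has 3 valence electrons; C⁺ still has 3 valence electrons; S⁺ still has 5 valence electrons; Na⁺ is the bare [Ne] core.
Breaking into a closed-shell core is much more expensive than removing a leftover valence electron — Na has the largest IE_2 here.
Valence configurations: Si⁺ [Ne]3s²3p¹, C⁺ [He]2s²2p¹, S⁺ [Ne]3s²3p³.
The numbers (kJ/mol): Si 1577, C 2353, S 2252, Na 4562.
So the second ionization energies run Si < S < C < Na.

Na > C > S > Si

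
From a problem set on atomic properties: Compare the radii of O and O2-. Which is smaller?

O

Forming O2- adds 2 electrons to O. More electron–electron repulsion in the same shell, with unchanged nuclear charge, lets the cloud expand.
An anion is larger than its parent atom: O2- > O.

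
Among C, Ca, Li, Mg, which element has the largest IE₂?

Consider each +1 ion: C⁺ still has 3 valence electrons; Ca⁺ still has 1 valence electron; Li⁺ is the bare [He] core; Mg⁺ still has 1 valence electron.
Breaking into a closed-shell core is much more expensive than removing a leftover valence electron — Li has the largest IE_2 here.
Valence configurations: C⁺ [He]2s²2p¹, Ca⁺ [Ar]4s¹, Mg⁺ [Ne]3s¹.
Tabulated IE_2 (kJ/mol): C 2353, Ca 1145, Li 7298, Mg 1451.
So the second ionization energies run Ca < Mg < C < Li.

Li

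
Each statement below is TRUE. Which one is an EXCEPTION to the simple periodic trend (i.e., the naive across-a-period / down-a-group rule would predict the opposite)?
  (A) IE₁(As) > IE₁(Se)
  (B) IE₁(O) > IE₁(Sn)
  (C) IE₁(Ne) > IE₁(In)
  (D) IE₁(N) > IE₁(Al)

(A)

The general trend: first ionization energy increases across a period and decreases down a group.
(A) As (period 4, group 15) vs Se (period 4, group 16): the stated order contradicts the simple trend.
(B) O (period 2, group 16) vs Sn (period 5, group 14): the stated order agrees with the simple trend.
(C) Ne (period 2, group 18) vs In (period 5, group 13): the stated order agrees with the simple trend.
(D) N (period 2, group 15) vs Al (period 3, group 13): the stated order agrees with the simple trend.
The exception is (A): Se (4p⁴) ionizes more easily than half-filled As (4p³).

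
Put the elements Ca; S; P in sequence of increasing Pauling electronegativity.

Ca < P < S

EN rises left→right (higher Z_eff, smaller atoms) and falls top→bottom (larger, more shielded atoms).
Here both period and group differ, so the two effects have to be weighed against each other.
P > Ca: relative to Ca, both the across-period and down-group shifts push P's electronegativity up.
S > P: S lies to the right of P in period 3, so the across-period effect alone puts S higher.
Tabulated electronegativity (Pauling): P 2.19, S 2.58, Ca 1.00.
So from lowest to highest: Ca < P < S.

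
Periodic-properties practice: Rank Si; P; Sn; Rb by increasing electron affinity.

Rb < P < Sn < Si

EA tends to increase across a period and decrease down a group, though the pattern is less regular than for IE or radius.
Here both period and group differ, so the two effects have to be weighed against each other.
P > Rb: both effects reinforce here, so P is clearly the higher of the two.
Sn > P: this pair runs against the simple trend — see the exception note.
Si > Sn: they share group 14; the group trend gives Si the larger value.
Note the exception: Sn has a higher electron affinity than P, contrary to the simple trend — adding an electron to P's half-filled np³ subshell costs electron-pairing energy.
Note the exception: Si has a higher electron affinity than P, contrary to the simple trend — adding an electron to P's half-filled 3p³ is unfavourable, so Si (3p²) has the more exothermic EA.
Approximate values (kJ/mol): Si 134, P 72, Rb 47, Sn 107.
So from lowest to highest: Rb < P < Sn < Si.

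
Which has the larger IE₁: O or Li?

Li is in period 2, group 1; O is in period 2, group 16.
IE₁ increases left→right with effective nuclear charge and decreases top→bottom as the valence shell moves farther out.
All lie in period 2, so first ionization energy increases left to right.
So O has the larger IE₁ (O > Li).

O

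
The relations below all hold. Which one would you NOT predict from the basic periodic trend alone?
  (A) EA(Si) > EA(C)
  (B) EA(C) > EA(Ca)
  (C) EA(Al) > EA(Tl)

The general trend: electron affinity increases across a period and decreases down a group.
(A) Si (period 3, group 14) vs C (period 2, group 14): the stated order contradicts the simple trend.
(B) C (period 2, group 14) vs Ca (period 4, group 2): the stated order agrees with the simple trend.
(C) Al (period 3, group 13) vs Tl (period 6, group 13): the stated order agrees with the simple trend.
The exception is (A): Si's larger, more diffuse 3p orbitals accept an added electron slightly more readily than C's compact 2p.

(A)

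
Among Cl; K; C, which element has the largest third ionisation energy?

IE_3 is the cost of taking one more electron from the +2 cation: Cl²⁺ still has 5 valence electrons; K²⁺ is already 1 electron into the core; C²⁺ still has 2 valence electrons.
Usually core removal costs more than valence removal, but here the competition is close: a tightly held n=2 valence electron can cost more to remove than an n=3 core electron, so the actual values have to decide it.
Valence configurations: Cl²⁺ [Ne]3s²3p³, C²⁺ [He]2s².
Tabulated IE_3 (kJ/mol): Cl 3822, K 4420, C 4620.
So the third ionization energies run Cl < K < C.

C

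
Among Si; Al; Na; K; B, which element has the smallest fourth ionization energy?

IE_4 is the cost of taking one more electron from the +3 cation: Si³⁺ still has 1 valence electron; Al³⁺ is the bare [Ne] core; Na³⁺ is already 2 electrons into the core; K³⁺ is already 2 electrons into the core; B³⁺ is the bare [He] core.
Core electrons are held far more tightly than valence electrons, so K, Na, Al and B top the IE_4 order.
Approximate IE_4 values (kJ/mol): Si 4356, Al 11577, Na 9543, K 5877, B 25026.
Overall IE_4 order: Si < K < Na < Al < B.

Si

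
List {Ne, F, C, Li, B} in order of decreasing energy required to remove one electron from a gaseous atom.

Ne > F > C > B > Li

Li is in period 2, group 1; B is in period 2, group 13; C is in period 2, group 14; F is in period 2, group 17; Ne is in period 2, group 18.
Removing the outermost electron gets harder across a period and easier down a group.
All lie in period 2, so first ionization energy increases left to right.
So from highest to lowest: Ne > F > C > B > Li.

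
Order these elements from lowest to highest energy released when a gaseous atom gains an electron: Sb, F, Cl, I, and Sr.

Sr, Sb, I, F, Cl

Adding an electron releases more energy for atoms nearer the top right (short of the noble gases).
Neither a single period nor a single group — weigh both effects.
Sb > Sr: Sb lies to the right of Sr in period 5, so the across-period effect alone puts Sb higher.
I > Sb: I lies to the right of Sb in period 5, so the across-period effect alone puts I higher.
F > I: they share group 17; the group trend gives F the larger value.
Cl > F: this pair runs against the simple trend — see the exception note.
Note the exception: Cl has a higher electron affinity than F, contrary to the simple trend — F's small 2p subshell makes the incoming electron feel strong e⁻–e⁻ repulsion, so Cl actually releases more energy on gaining an electron.
Tabulated electron affinity (kJ/mol): F 328, Cl 349, Sr 5, Sb 103, I 295.
So from lowest to highest: Sr < Sb < I < F < Cl.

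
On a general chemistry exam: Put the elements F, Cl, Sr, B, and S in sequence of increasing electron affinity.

Sr, B, S, F, Cl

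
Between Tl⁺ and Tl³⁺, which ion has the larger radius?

Tl⁺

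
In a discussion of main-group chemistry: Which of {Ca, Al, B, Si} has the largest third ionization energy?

Ca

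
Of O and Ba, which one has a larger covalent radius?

Ba

Across a period the added protons contract the valence shell; down a group each new principal shell makes the atom larger.
Neither a single period nor a single group — weigh both effects.
Ba > O: relative to O, both the across-period and down-group shifts push Ba's atomic radius up.
Approximate values (pm): O 63, Ba 196.
So Ba has the larger covalent radius (Ba > O).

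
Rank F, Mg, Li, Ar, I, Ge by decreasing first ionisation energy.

F > Ar > I > Ge > Mg > Li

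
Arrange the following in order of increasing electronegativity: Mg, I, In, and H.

H is in period 1, group 1; Mg is in period 3, group 2; In is in period 5, group 13; I is in period 5, group 17.
Electronegativity increases across a period and decreases down a group, tracking effective nuclear charge and atomic size.
These span different periods and groups, so the two trends combine.
In > Mg: the two effects oppose for this pair; the across-period effect wins (1.78 vs 1.31).
H > In: the two effects oppose for this pair; the down-group effect wins (2.20 vs 1.78).
I > H: the two effects oppose for this pair; the across-period effect wins (2.66 vs 2.20).
For reference (Pauling): H 2.20, Mg 1.31, In 1.78, I 2.66.
So from lowest to highest: Mg < In < H < I.

Mg, In, H, I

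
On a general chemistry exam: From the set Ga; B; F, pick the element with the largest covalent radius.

Ga

Radius decreases left→right (rising Z_eff, same n) and increases top→bottom (higher n).
Here both period and group differ, so the two effects have to be weighed against each other.
B > F: both are in period 2; the period trend gives B the larger value.
Ga > B: Ga sits below B in group 13, so the down-group effect alone puts Ga larger.
Approximate values (pm): B 85, F 64, Ga 124.
The largest covalent radius among these belongs to Ga.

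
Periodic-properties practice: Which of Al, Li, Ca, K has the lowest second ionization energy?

The second ionization energy removes an electron from the +1 ion. For each element: Al⁺ still has 2 valence electrons; Li⁺ is the bare [He] core; Ca⁺ still has 1 valence electron; K⁺ is the bare [Ar] core.
Breaking into a closed-shell core is much more expensive than removing a leftover valence electron — K and Li have the largest IE_2 here.
Valence configurations: Al⁺ [Ne]3s², Ca⁺ [Ar]4s¹.
Approximate IE_2 values (kJ/mol): Al 1817, Li 7298, Ca 1145, K 3052.
Hence IE_2: Ca < Al < K < Li.

Ca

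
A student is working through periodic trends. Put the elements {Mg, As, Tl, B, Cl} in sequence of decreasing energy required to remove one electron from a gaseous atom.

Cl > As > B > Mg > Tl

B is in period 2, group 13; Mg is in period 3, group 2; Cl is in period 3, group 17; As is in period 4, group 15; Tl is in period 6, group 13.
IE₁ increases left→right with effective nuclear charge and decreases top→bottom as the valence shell moves farther out.
Neither a single period nor a single group — weigh both effects.
Mg > Tl: period and group pull opposite ways; the down-group shift dominates (738 vs 589 kJ/mol).
B > Mg: relative to Mg, both the across-period and down-group shifts push B's first ionization energy up.
As > B: the two effects oppose for this pair; the across-period effect wins (947 vs 801 kJ/mol).
Cl > As: both effects reinforce here, so Cl is clearly the higher of the two.
For reference (kJ/mol): B 801, Mg 738, Cl 1251, As 947, Tl 589.
So from highest to lowest: Cl > As > B > Mg > Tl.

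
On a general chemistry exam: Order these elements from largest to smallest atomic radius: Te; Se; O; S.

Te > Se > S > O

O is in period 2, group 16; S is in period 3, group 16; Se is in period 4, group 16; Te is in period 5, group 16.
Across a period the added protons contract the valence shell; down a group each new principal shell makes the atom larger.
All are in group 16, so atomic radius increases down the group.
So from largest to smallest: Te > Se > S > O.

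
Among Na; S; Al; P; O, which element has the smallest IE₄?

After 3 electrons have been removed, what remains? Na³⁺ is already 2 electrons into the core; S³⁺ still has 3 valence electrons; Al³⁺ is the bare [Ne] core; P³⁺ still has 2 valence electrons; O³⁺ still has 3 valence electrons.
Breaking into a closed-shell core is much more expensive than removing a leftover valence electron — Na and Al have the largest IE_4 here.
Valence configurations: S³⁺ [Ne]3s²3p¹, P³⁺ [Ne]3s², O³⁺ [He]2s²2p¹.
S³⁺ loses a lone 3p electron whereas P³⁺ must break into a filled 3s² pair, so IE_4(P) > IE_4(S) even though S has the higher nuclear charge.
Approximate IE_4 values (kJ/mol): Na 9543, S 4556, Al 11577, P 4964, O 7469.
So the fourth ionization energies run S < P < O < Na < Al.

S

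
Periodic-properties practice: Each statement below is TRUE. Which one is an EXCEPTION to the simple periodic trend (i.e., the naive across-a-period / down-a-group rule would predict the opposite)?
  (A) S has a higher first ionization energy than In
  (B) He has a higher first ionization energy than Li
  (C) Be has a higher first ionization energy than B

(C)

The general trend: first ionization energy increases across a period and decreases down a group.
(A) S (period 3, group 16) vs In (period 5, group 13): the stated order agrees with the simple trend.
(B) He (period 1, group 18) vs Li (period 2, group 1): the stated order agrees with the simple trend.
(C) Be (period 2, group 2) vs B (period 2, group 13): the stated order contradicts the simple trend.
The exception is (C): removing B's lone 2p electron is easier than breaking Be's filled 2s².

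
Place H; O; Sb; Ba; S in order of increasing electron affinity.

Ba < H < Sb < O < S

Atoms with high Z_eff and room in the valence shell (especially the halogens) have the most exothermic electron affinities.
Here both period and group differ, so the two effects have to be weighed against each other.
H > Ba: the two effects oppose for this pair; the down-group effect wins (73 vs 14 kJ/mol).
Sb > H: the two effects oppose for this pair; the across-period effect wins (103 vs 73 kJ/mol).
O > Sb: relative to Sb, both the across-period and down-group shifts push O's electron affinity up.
S > O: this pair runs against the simple trend — see the exception note.
Note the exception: S has a higher electron affinity than O, contrary to the simple trend — the compact 2p subshell of O repels the added electron more than S's larger 3p does.
Approximate values (kJ/mol): H 73, O 141, S 200, Sb 103, Ba 14.
So from lowest to highest: Ba < H < Sb < O < S.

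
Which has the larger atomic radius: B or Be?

Be is in period 2, group 2; B is in period 2, group 13.
Across a period the added protons contract the valence shell; down a group each new principal shell makes the atom larger.
All lie in period 2, so atomic radius increases right to left.
So Be has the larger atomic radius (Be > B).

Be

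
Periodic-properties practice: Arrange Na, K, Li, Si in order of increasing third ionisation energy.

Si, K, Na, Li

Consider each +2 ion: Na²⁺ is already 1 electron into the core; K²⁺ is already 1 electron into the core; Li²⁺ is already 1 electron into the core; Si²⁺ still has 2 valence electrons.
Core electrons are held far more tightly than valence electrons, so K, Na and Li top the IE_3 order.
Approximate IE_3 values (kJ/mol): Na 6910, K 4420, Li 11815, Si 3232.
Putting it together, IE_3: Si < K < Na < Li.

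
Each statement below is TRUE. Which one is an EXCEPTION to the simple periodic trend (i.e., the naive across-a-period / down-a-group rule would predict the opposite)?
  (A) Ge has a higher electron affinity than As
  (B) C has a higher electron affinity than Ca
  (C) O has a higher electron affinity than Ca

The general trend: electron affinity increases across a period and decreases down a group.
(A) Ge (period 4, group 14) vs As (period 4, group 15): the stated order contradicts the simple trend.
(B) C (period 2, group 14) vs Ca (period 4, group 2): the stated order agrees with the simple trend.
(C) O (period 2, group 16) vs Ca (period 4, group 2): the stated order agrees with the simple trend.
The exception is (A): adding an electron to As's half-filled 4p³ is unfavourable, so Ge (4p²) has the more exothermic EA.

(A)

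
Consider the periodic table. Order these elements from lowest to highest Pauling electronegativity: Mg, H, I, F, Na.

H is in period 1, group 1; F is in period 2, group 17; Na is in period 3, group 1; Mg is in period 3, group 2; I is in period 5, group 17.
EN rises left→right (higher Z_eff, smaller atoms) and falls top→bottom (larger, more shielded atoms).
Neither a single period nor a single group — weigh both effects.
Mg > Na: Mg lies to the right of Na in period 3, so the across-period effect alone puts Mg higher.
H > Mg: the two effects oppose for this pair; the down-group effect wins (2.20 vs 1.31).
I > H: period and group pull opposite ways; the across-period shift dominates (2.66 vs 2.20).
F > I: F sits above I in group 17, so the down-group effect alone puts F higher.
Approximate values (Pauling): H 2.20, F 3.98, Na 0.93, Mg 1.31, I 2.66.
So from lowest to highest: Na < Mg < H < I < F.

Na < Mg < H < I < F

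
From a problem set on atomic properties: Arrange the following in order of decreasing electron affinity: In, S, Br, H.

H is in period 1, group 1; S is in period 3, group 16; Br is in period 4, group 17; In is in period 5, group 13.
Electron affinity generally becomes more exothermic across a period toward the halogens and less exothermic down a group.
These span different periods and groups, so the two trends combine.
H > In: the two effects oppose for this pair; the down-group effect wins (73 vs 29 kJ/mol).
S > H: period and group pull opposite ways; the across-period shift dominates (200 vs 73 kJ/mol).
Br > S: period and group pull opposite ways; the across-period shift dominates (325 vs 200 kJ/mol).
For reference (kJ/mol): H 73, S 200, Br 325, In 29.
So from highest to lowest: Br > S > H > In.

Br, S, H, In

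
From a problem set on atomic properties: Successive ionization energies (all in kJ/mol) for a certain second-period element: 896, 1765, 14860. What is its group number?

Group 2

Look for the largest jump between consecutive ionization energies: IE3/IE2 ≈ 8.4, far larger than any earlier ratio.
That jump marks the point where a core electron is being removed. So the atom has 2 valence electrons.
A main-group element with 2 valence electrons is in group 2.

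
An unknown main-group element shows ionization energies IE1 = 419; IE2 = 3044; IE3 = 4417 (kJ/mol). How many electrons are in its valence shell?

1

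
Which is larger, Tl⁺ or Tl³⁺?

Both ions have Z = 81 protons, but Tl³⁺ has lost more electrons, so its remaining electrons feel a larger effective nuclear charge per electron and are pulled in more tightly.
Higher positive charge → smaller ion, so Tl⁺ > Tl³⁺.

Tl⁺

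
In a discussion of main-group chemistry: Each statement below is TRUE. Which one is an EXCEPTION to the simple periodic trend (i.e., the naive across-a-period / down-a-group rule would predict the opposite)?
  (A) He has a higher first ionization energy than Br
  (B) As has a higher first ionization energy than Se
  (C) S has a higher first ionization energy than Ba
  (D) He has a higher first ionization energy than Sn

(B)

The general trend: first ionization energy increases across a period and decreases down a group.
(A) He (period 1, group 18) vs Br (period 4, group 17): the stated order agrees with the simple trend.
(B) As (period 4, group 15) vs Se (period 4, group 16): the stated order contradicts the simple trend.
(C) S (period 3, group 16) vs Ba (period 6, group 2): the stated order agrees with the simple trend.
(D) He (period 1, group 18) vs Sn (period 5, group 14): the stated order agrees with the simple trend.
The exception is (B): Se (4p⁴) ionizes more easily than half-filled As (4p³).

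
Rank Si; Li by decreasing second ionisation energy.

After 1 electron has been removed, what remains? Si⁺ still has 3 valence electrons; Li⁺ is the bare [He] core.
Breaking into a closed-shell core is much more expensive than removing a leftover valence electron — Li has the largest IE_2 here.
The numbers (kJ/mol): Si 1577, Li 7298.
Overall IE_2 order: Si < Li.

Li > Si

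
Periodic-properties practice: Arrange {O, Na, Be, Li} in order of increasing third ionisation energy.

O < Na < Li < Be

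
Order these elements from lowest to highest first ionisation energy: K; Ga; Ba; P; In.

K < Ba < In < Ga < P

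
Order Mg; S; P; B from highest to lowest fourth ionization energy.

IE_4 is the cost of taking one more electron from the +3 cation: Mg³⁺ is already 1 electron into the core; S³⁺ still has 3 valence electrons; P³⁺ still has 2 valence electrons; B³⁺ is the bare [He] core.
Breaking into a closed-shell core is much more expensive than removing a leftover valence electron — Mg and B have the largest IE_4 here.
Valence configurations: S³⁺ [Ne]3s²3p¹, P³⁺ [Ne]3s².
S³⁺ loses a lone 3p electron whereas P³⁺ must break into a filled 3s² pair, so IE_4(P) > IE_4(S) even though S has the higher nuclear charge.
Approximate IE_4 values (kJ/mol): Mg 10543, S 4556, P 4964, B 25026.
So the fourth ionization energies run S < P < Mg < B.

B, Mg, P, S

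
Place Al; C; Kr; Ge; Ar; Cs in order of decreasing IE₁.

C is in period 2, group 14; Al is in period 3, group 13; Ar is in period 3, group 18; Ge is in period 4, group 14; Kr is in period 4, group 18; Cs is in period 6, group 1.
Removing the outermost electron gets harder across a period and easier down a group.
Here both period and group differ, so the two effects have to be weighed against each other.
Al > Cs: relative to Cs, both the across-period and down-group shifts push Al's first ionization energy up.
Ge > Al: the two effects oppose for this pair; the across-period effect wins (762 vs 578 kJ/mol).
C > Ge: C sits above Ge in group 14, so the down-group effect alone puts C higher.
Kr > C: the two effects oppose for this pair; the across-period effect wins (1351 vs 1086 kJ/mol).
Ar > Kr: they share group 18; the group trend gives Ar the larger value.
For reference (kJ/mol): C 1086, Al 578, Ar 1521, Ge 762, Kr 1351, Cs 376.
So from highest to lowest: Ar > Kr > C > Ge > Al > Cs.

Ar > Kr > C > Ge > Al > Cs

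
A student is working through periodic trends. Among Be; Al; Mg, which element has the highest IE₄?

Be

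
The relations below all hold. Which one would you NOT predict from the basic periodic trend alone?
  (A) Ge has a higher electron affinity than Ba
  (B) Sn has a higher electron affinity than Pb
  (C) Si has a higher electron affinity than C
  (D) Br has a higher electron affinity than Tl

The general trend: electron affinity increases across a period and decreases down a group.
(A) Ge (period 4, group 14) vs Ba (period 6, group 2): the stated order agrees with the simple trend.
(B) Sn (period 5, group 14) vs Pb (period 6, group 14): the stated order agrees with the simple trend.
(C) Si (period 3, group 14) vs C (period 2, group 14): the stated order contradicts the simple trend.
(D) Br (period 4, group 17) vs Tl (period 6, group 13): the stated order agrees with the simple trend.
The exception is (C): Si's larger, more diffuse 3p orbitals accept an added electron slightly more readily than C's compact 2p.

(C)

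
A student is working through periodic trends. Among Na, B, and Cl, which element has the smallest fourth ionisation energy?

Cl

The fourth ionization energy removes an electron from the +3 ion. For each element: Na³⁺ is already 2 electrons into the core; B³⁺ is the bare [He] core; Cl³⁺ still has 4 valence electrons.
Pulling an electron out of a noble-gas core costs far more than removing a remaining valence electron, so Na and B sit at the high end of IE_4.
The numbers (kJ/mol): Na 9543, B 25026, Cl 5159.
Putting it together, IE_4: Cl < Na < B.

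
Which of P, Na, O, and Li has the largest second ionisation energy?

Li

IE_2 is the cost of taking one more electron from the +1 cation: P⁺ still has 4 valence electrons; Na⁺ is the bare [Ne] core; O⁺ still has 5 valence electrons; Li⁺ is the bare [He] core.
Core electrons are held far more tightly than valence electrons, so Na and Li top the IE_2 order.
Valence configurations: P⁺ [Ne]3s²3p², O⁺ [He]2s²2p³.
Tabulated IE_2 (kJ/mol): P 1907, Na 4562, O 3388, Li 7298.
Hence IE_2: P < O < Na < Li.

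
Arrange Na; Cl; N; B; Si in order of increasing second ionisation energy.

Si < Cl < B < N < Na

Consider each +1 ion: Na⁺ is the bare [Ne] core; Cl⁺ still has 6 valence electrons; N⁺ still has 4 valence electrons; B⁺ still has 2 valence electrons; Si⁺ still has 3 valence electrons.
Breaking into a closed-shell core is much more expensive than removing a leftover valence electron — Na has the largest IE_2 here.
Valence configurations: Cl⁺ [Ne]3s²3p⁴, N⁺ [He]2s²2p², B⁺ [He]2s², Si⁺ [Ne]3s²3p¹.
The numbers (kJ/mol): Na 4562, Cl 2298, N 2856, B 2427, Si 1577.
Overall IE_2 order: Si < Cl < B < N < Na.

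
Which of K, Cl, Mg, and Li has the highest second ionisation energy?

After 1 electron has been removed, what remains? K⁺ is the bare [Ar] core; Cl⁺ still has 6 valence electrons; Mg⁺ still has 1 valence electron; Li⁺ is the bare [He] core.
Breaking into a closed-shell core is much more expensive than removing a leftover valence electron — K and Li have the largest IE_2 here.
Valence configurations: Cl⁺ [Ne]3s²3p⁴, Mg⁺ [Ne]3s¹.
Tabulated IE_2 (kJ/mol): K 3052, Cl 2298, Mg 1451, Li 7298.
Overall IE_2 order: Mg < Cl < K < Li.

Li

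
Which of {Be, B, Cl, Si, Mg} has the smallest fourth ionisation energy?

Si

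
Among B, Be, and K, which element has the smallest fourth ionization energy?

The fourth ionization energy removes an electron from the +3 ion. For each element: B³⁺ is the bare [He] core; Be³⁺ is already 1 electron into the core; K³⁺ is already 2 electrons into the core.
All of these are removing an electron from a noble-gas core or deeper; the smaller core (lower principal quantum number) is held far more tightly, and within a period the higher nuclear charge binds the same core more tightly.
Tabulated IE_4 (kJ/mol): B 25026, Be 21007, K 5877.
So the fourth ionization energies run K < Be < B.

K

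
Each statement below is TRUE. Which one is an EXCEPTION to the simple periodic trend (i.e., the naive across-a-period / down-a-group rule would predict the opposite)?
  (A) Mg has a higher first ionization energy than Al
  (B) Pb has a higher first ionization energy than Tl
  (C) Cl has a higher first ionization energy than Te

(A)

The general trend: first ionization energy increases across a period and decreases down a group.
(A) Mg (period 3, group 2) vs Al (period 3, group 13): the stated order contradicts the simple trend.
(B) Pb (period 6, group 14) vs Tl (period 6, group 13): the stated order agrees with the simple trend.
(C) Cl (period 3, group 17) vs Te (period 5, group 16): the stated order agrees with the simple trend.
The exception is (A): Al's single 3p electron is easier to remove than one from Mg's filled 3s².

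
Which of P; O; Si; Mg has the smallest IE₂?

Mg

Consider each +1 ion: P⁺ still has 4 valence electrons; O⁺ still has 5 valence electrons; Si⁺ still has 3 valence electrons; Mg⁺ still has 1 valence electron.
All are still removing valence electrons, so compare the +1 ions as you would atoms: IE_2 generally rises across a period (higher Z_eff) and falls down a group (larger shell), subject to the usual subshell exceptions.
Valence configurations: P⁺ [Ne]3s²3p², O⁺ [He]2s²2p³, Si⁺ [Ne]3s²3p¹, Mg⁺ [Ne]3s¹.
Approximate IE_2 values (kJ/mol): P 1907, O 3388, Si 1577, Mg 1451.
Overall IE_2 order: Mg < Si < P < O.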